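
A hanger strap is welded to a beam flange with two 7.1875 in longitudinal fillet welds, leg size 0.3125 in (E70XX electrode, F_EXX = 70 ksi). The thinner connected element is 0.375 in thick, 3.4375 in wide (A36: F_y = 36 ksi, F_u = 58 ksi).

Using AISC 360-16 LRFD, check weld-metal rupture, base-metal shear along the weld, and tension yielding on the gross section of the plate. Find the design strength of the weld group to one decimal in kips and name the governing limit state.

41.8 kips (gross-section yield governs)

Weld metal: throat = 0.707×0.3125 = 0.22094 in, L = 2×7.1875 = 14.375 in. φR_n = 0.75 × 0.6 × 70 × 0.22094 × 14.375 = 100.0 kips.
Base metal shear (0.375 in plate): yield φR_n = 1.0×0.6×36×0.375×14.375 = 116.4 kips; rupture φR_n = 0.75×0.6×58×0.375×14.375 = 140.7 kips; take 116.4 kips (yield).
Tension yield (gross): A_g = 3.4375×0.375 = 1.2891 in². φR_n = 0.90 × 36 × 1.2891 = 41.8 kips.
Governing: min(100.0, 116.4, 41.8) = 41.8 kips → gross-section yield.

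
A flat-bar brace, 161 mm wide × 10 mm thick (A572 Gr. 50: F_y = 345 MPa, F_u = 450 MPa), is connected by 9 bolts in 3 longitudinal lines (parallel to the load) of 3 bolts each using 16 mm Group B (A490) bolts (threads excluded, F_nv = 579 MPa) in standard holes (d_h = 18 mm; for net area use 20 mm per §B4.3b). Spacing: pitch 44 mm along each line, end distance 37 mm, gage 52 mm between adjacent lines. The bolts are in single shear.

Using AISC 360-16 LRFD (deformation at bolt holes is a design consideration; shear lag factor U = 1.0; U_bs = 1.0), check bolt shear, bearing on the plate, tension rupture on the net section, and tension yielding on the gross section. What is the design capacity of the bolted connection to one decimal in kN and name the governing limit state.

340.9 kN (net-section rupture governs)

Bolt shear: A_b = π(16)²/4 = 201.06 mm². φR_n = 0.75 × 579 × 201.06 × 9 × 1 = 785.8 kN.
Bearing (10 mm plate, F_u = 450 MPa): end bolts L_c = 37 − 18/2 = 28, R_n = min(1.2×28×10×450, 2.4×16×10×450) = 151.2 kN/bolt; interior L_c = 44 − 18 = 26, R_n = 140.4 kN/bolt. φR_n = 0.75 × (3×151.2 + 6×140.4) = 972.0 kN.
Tension rupture (net): A_n = (161 − 3×20)×10 = 1010 mm² (U = 1.0, A_e = A_n). φR_n = 0.75 × 450 × 1010 = 340.9 kN.
Tension yield (gross): A_g = 161×10 = 1610 mm². φR_n = 0.90 × 345 × 1610 = 499.9 kN.
Governing: min(785.8, 972.0, 340.9, 499.9) = 340.9 kN → net-section rupture.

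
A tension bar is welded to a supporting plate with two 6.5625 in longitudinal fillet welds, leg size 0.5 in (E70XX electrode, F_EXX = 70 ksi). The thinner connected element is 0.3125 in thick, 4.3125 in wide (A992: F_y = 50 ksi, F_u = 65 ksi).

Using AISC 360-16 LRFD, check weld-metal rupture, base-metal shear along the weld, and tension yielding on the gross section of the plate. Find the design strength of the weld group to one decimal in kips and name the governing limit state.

60.6 kips (gross-section yield governs)

Weld metal: throat = 0.707×0.5 = 0.3535 in, L = 2×6.5625 = 13.125 in. φR_n = 0.75 × 0.6 × 70 × 0.3535 × 13.125 = 146.2 kips.
Base metal shear (0.3125 in plate): yield φR_n = 1.0×0.6×50×0.3125×13.125 = 123.0 kips; rupture φR_n = 0.75×0.6×65×0.3125×13.125 = 120.0 kips; take 120.0 kips (rupture).
Tension yield (gross): A_g = 4.3125×0.3125 = 1.3477 in². φR_n = 0.90 × 50 × 1.3477 = 60.6 kips.
Governing: min(146.2, 120.0, 60.6) = 60.6 kips → gross-section yield.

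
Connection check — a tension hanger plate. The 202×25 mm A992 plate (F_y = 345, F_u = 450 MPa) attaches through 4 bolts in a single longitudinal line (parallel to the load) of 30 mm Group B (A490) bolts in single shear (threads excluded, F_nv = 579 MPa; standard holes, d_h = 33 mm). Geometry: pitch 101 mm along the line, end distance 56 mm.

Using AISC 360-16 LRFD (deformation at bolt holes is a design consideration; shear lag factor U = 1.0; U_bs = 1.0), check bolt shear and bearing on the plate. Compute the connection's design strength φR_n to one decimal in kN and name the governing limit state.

1227.8 kN (bolt shear governs)

Bolt shear: A_b = π(30)²/4 = 706.86 mm². φR_n = 0.75 × 579 × 706.86 × 4 × 1 = 1227.8 kN.
Bearing (25 mm plate, F_u = 450 MPa): end bolts L_c = 56 − 33/2 = 39.5, R_n = min(1.2×39.5×25×450, 2.4×30×25×450) = 533.25 kN/bolt; interior L_c = 101 − 33 = 68, R_n = 810 kN/bolt. φR_n = 0.75 × (1×533.25 + 3×810) = 2222.4 kN.
Governing: min(1227.8, 2222.4) = 1227.8 kN → bolt shear.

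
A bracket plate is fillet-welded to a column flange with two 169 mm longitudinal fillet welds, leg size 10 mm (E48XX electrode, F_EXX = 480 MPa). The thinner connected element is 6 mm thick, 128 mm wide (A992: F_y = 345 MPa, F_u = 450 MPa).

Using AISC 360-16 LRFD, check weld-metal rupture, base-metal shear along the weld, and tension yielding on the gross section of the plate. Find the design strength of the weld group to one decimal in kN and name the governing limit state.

Weld metal: throat = 0.707×10 = 7.07 mm, L = 2×169 = 338 mm. φR_n = 0.75 × 0.6 × 480 × 7.07 × 338 = 516.2 kN.
Base metal shear (6 mm plate): yield φR_n = 1.0×0.6×345×6×338 = 419.8 kN; rupture φR_n = 0.75×0.6×450×6×338 = 410.7 kN; take 410.7 kN (rupture).
Tension yield (gross): A_g = 128×6 = 768 mm². φR_n = 0.90 × 345 × 768 = 238.5 kN.
Governing: min(516.2, 410.7, 238.5) = 238.5 kN → gross-section yield.

238.5 kN (gross-section yield governs)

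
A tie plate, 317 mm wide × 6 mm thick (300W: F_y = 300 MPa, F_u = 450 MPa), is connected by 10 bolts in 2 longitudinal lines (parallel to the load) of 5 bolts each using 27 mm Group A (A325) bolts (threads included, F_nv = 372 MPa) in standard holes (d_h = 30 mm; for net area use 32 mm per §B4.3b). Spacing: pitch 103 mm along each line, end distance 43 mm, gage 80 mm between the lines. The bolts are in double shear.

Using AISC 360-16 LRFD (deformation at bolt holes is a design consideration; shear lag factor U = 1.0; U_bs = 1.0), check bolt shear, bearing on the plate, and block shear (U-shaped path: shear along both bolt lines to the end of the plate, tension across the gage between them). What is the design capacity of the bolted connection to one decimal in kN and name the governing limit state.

Bolt shear: A_b = π(27)²/4 = 572.56 mm². φR_n = 0.75 × 372 × 572.56 × 10 × 2 = 3194.9 kN.
Bearing (6 mm plate, F_u = 450 MPa): end bolts L_c = 43 − 30/2 = 28, R_n = min(1.2×28×6×450, 2.4×27×6×450) = 90.72 kN/bolt; interior L_c = 103 − 30 = 73, R_n = 174.96 kN/bolt. φR_n = 0.75 × (2×90.72 + 8×174.96) = 1185.8 kN.
Block shear: shear path 2×[43+4×103] = 2×455 mm, A_gv = 5460, A_nv = 2×(455 − 4.5×32)×6 = 3732 mm²; tension across gage: (80 − 1×32)×6 = 288 mm². R_n = min(0.6×450×3732, 0.6×300×5460) + 1.0×450×288 = min(1007.6, 982.8) + 129.6 = 1112.4 kN. φR_n = 0.75 × 1112.4 = 834.3 kN.
Governing: min(3194.9, 1185.8, 834.3) = 834.3 kN → block shear.

834.3 kN (block shear governs)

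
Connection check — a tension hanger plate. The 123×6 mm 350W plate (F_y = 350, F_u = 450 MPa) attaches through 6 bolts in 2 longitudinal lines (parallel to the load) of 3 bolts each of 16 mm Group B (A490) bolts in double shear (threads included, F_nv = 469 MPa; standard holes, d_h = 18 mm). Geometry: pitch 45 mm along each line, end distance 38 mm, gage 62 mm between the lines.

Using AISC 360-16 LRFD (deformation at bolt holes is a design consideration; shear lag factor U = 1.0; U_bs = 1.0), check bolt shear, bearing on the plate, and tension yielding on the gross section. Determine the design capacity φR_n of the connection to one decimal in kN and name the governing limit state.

Bolt shear: A_b = π(16)²/4 = 201.06 mm². φR_n = 0.75 × 469 × 201.06 × 6 × 2 = 848.7 kN.
Bearing (6 mm plate, F_u = 450 MPa): end bolts L_c = 38 − 18/2 = 29, R_n = min(1.2×29×6×450, 2.4×16×6×450) = 93.96 kN/bolt; interior L_c = 45 − 18 = 27, R_n = 87.48 kN/bolt. φR_n = 0.75 × (2×93.96 + 4×87.48) = 403.4 kN.
Tension yield (gross): A_g = 123×6 = 738 mm². φR_n = 0.90 × 350 × 738 = 232.5 kN.
Governing: min(848.7, 403.4, 232.5) = 232.5 kN → gross-section yield.

232.5 kN (gross-section yield governs)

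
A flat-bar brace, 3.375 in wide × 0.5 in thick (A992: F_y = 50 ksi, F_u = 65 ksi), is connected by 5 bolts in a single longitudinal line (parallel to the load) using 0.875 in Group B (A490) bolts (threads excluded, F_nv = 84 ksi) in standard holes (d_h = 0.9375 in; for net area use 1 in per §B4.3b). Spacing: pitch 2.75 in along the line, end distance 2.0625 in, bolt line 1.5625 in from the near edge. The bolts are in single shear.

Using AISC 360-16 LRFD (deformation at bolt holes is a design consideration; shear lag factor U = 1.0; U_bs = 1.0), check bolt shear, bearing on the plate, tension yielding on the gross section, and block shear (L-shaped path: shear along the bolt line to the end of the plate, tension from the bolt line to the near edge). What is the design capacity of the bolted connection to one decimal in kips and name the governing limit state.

Bolt shear: A_b = π(0.875)²/4 = 0.60132 in². φR_n = 0.75 × 84 × 0.60132 × 5 × 1 = 189.4 kips.
Bearing (0.5 in plate, F_u = 65 ksi): end bolts L_c = 2.0625 − 0.9375/2 = 1.59375, R_n = min(1.2×1.59375×0.5×65, 2.4×0.875×0.5×65) = 62.156 kips/bolt; interior L_c = 2.75 − 0.9375 = 1.8125, R_n = 68.25 kips/bolt. φR_n = 0.75 × (1×62.156 + 4×68.25) = 251.4 kips.
Tension yield (gross): A_g = 3.375×0.5 = 1.6875 in². φR_n = 0.90 × 50 × 1.6875 = 75.9 kips.
Block shear: shear path 1×[2.0625+4×2.75] = 1×13.0625 in, A_gv = 6.5313, A_nv = 1×(13.0625 − 4.5×1)×0.5 = 4.2813 in²; tension to near edge: (1.5625 − 0.5×1)×0.5 = 0.53125 in². R_n = min(0.6×65×4.2813, 0.6×50×6.5313) + 1.0×65×0.53125 = min(166.97, 195.94) + 34.531 = 201.5 kips. φR_n = 0.75 × 201.5 = 151.1 kips.
Governing: min(189.4, 251.4, 75.9, 151.1) = 75.9 kips → gross-section yield.

75.9 kips (gross-section yield governs)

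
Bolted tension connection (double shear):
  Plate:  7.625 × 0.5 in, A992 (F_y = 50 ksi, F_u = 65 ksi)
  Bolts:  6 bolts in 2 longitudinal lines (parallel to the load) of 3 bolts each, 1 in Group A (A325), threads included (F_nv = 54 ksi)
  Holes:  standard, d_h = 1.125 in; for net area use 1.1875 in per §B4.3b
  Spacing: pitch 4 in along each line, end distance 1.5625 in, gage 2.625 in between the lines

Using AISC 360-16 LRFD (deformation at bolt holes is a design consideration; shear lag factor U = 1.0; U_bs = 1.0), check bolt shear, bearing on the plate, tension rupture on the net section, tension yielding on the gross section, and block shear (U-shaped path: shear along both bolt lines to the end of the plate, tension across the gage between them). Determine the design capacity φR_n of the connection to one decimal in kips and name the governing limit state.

128.0 kips (net-section rupture governs)

Bolt shear: A_b = π(1)²/4 = 0.7854 in². φR_n = 0.75 × 54 × 0.7854 × 6 × 2 = 381.7 kips.
Bearing (0.5 in plate, F_u = 65 ksi): end bolts L_c = 1.5625 − 1.125/2 = 1, R_n = min(1.2×1×0.5×65, 2.4×1×0.5×65) = 39 kips/bolt; interior L_c = 4 − 1.125 = 2.875, R_n = 78 kips/bolt. φR_n = 0.75 × (2×39 + 4×78) = 292.5 kips.
Tension rupture (net): A_n = (7.625 − 2×1.1875)×0.5 = 2.625 in² (U = 1.0, A_e = A_n). φR_n = 0.75 × 65 × 2.625 = 128.0 kips.
Tension yield (gross): A_g = 7.625×0.5 = 3.8125 in². φR_n = 0.90 × 50 × 3.8125 = 171.6 kips.
Block shear: shear path 2×[1.5625+2×4] = 2×9.5625 in, A_gv = 9.5625, A_nv = 2×(9.5625 − 2.5×1.1875)×0.5 = 6.5938 in²; tension across gage: (2.625 − 1×1.1875)×0.5 = 0.71875 in². R_n = min(0.6×65×6.5938, 0.6×50×9.5625) + 1.0×65×0.71875 = min(257.16, 286.88) + 46.719 = 303.88 kips. φR_n = 0.75 × 303.88 = 227.9 kips.
Governing: min(381.7, 292.5, 128.0, 171.6, 227.9) = 128.0 kips → net-section rupture.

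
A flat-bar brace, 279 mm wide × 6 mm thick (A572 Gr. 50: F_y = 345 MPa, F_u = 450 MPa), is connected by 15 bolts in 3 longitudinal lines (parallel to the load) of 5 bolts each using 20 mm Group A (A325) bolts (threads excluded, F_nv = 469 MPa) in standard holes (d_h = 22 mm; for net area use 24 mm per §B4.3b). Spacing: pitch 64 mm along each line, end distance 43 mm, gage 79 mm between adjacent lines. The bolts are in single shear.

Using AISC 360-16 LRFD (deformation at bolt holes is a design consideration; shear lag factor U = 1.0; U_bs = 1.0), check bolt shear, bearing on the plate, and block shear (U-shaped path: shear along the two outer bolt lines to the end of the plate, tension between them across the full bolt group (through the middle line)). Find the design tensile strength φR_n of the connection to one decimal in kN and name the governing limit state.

686.9 kN (block shear governs)

Bolt shear: A_b = π(20)²/4 = 314.16 mm². φR_n = 0.75 × 469 × 314.16 × 15 × 1 = 1657.6 kN.
Bearing (6 mm plate, F_u = 450 MPa): end bolts L_c = 43 − 22/2 = 32, R_n = min(1.2×32×6×450, 2.4×20×6×450) = 103.68 kN/bolt; interior L_c = 64 − 22 = 42, R_n = 129.6 kN/bolt. φR_n = 0.75 × (3×103.68 + 12×129.6) = 1399.7 kN.
Block shear: shear path 2×[43+4×64] = 2×299 mm, A_gv = 3588, A_nv = 2×(299 − 4.5×24)×6 = 2292 mm²; tension across gage: (158 − 2×24)×6 = 660 mm². R_n = min(0.6×450×2292, 0.6×345×3588) + 1.0×450×660 = min(618.84, 742.72) + 297 = 915.84 kN. φR_n = 0.75 × 915.84 = 686.9 kN.
Governing: min(1657.6, 1399.7, 686.9) = 686.9 kN → block shear.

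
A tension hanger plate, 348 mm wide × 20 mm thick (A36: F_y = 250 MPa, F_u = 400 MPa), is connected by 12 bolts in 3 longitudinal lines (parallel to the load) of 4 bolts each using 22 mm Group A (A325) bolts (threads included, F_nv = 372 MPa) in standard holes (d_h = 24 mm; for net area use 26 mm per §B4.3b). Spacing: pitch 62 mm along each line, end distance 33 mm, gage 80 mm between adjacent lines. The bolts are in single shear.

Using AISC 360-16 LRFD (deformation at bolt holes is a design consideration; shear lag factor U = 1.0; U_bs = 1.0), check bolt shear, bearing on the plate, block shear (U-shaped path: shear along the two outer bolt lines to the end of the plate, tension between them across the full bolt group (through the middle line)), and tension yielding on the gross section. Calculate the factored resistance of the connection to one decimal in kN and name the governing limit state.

Bolt shear: A_b = π(22)²/4 = 380.13 mm². φR_n = 0.75 × 372 × 380.13 × 12 × 1 = 1272.7 kN.
Bearing (20 mm plate, F_u = 400 MPa): end bolts L_c = 33 − 24/2 = 21, R_n = min(1.2×21×20×400, 2.4×22×20×400) = 201.6 kN/bolt; interior L_c = 62 − 24 = 38, R_n = 364.8 kN/bolt. φR_n = 0.75 × (3×201.6 + 9×364.8) = 2916.0 kN.
Block shear: shear path 2×[33+3×62] = 2×219 mm, A_gv = 8760, A_nv = 2×(219 − 3.5×26)×20 = 5120 mm²; tension across gage: (160 − 2×26)×20 = 2160 mm². R_n = min(0.6×400×5120, 0.6×250×8760) + 1.0×400×2160 = min(1228.8, 1314) + 864 = 2092.8 kN. φR_n = 0.75 × 2092.8 = 1569.6 kN.
Tension yield (gross): A_g = 348×20 = 6960 mm². φR_n = 0.90 × 250 × 6960 = 1566.0 kN.
Governing: min(1272.7, 2916.0, 1569.6, 1566.0) = 1272.7 kN → bolt shear.

1272.7 kN (bolt shear governs)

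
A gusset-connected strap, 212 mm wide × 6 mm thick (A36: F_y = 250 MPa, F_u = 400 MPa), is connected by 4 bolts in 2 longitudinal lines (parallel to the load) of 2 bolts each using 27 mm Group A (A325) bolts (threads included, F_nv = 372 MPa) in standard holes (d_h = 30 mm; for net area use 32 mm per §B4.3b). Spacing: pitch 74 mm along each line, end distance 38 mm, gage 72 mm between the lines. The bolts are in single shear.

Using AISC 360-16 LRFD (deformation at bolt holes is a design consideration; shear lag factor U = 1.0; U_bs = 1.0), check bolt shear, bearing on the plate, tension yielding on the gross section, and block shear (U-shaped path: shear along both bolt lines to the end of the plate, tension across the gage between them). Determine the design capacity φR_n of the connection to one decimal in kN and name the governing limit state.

210.2 kN (block shear governs)

Bolt shear: A_b = π(27)²/4 = 572.56 mm². φR_n = 0.75 × 372 × 572.56 × 4 × 1 = 639.0 kN.
Bearing (6 mm plate, F_u = 400 MPa): end bolts L_c = 38 − 30/2 = 23, R_n = min(1.2×23×6×400, 2.4×27×6×400) = 66.24 kN/bolt; interior L_c = 74 − 30 = 44, R_n = 126.72 kN/bolt. φR_n = 0.75 × (2×66.24 + 2×126.72) = 289.4 kN.
Tension yield (gross): A_g = 212×6 = 1272 mm². φR_n = 0.90 × 250 × 1272 = 286.2 kN.
Block shear: shear path 2×[38+1×74] = 2×112 mm, A_gv = 1344, A_nv = 2×(112 − 1.5×32)×6 = 768 mm²; tension across gage: (72 − 1×32)×6 = 240 mm². R_n = min(0.6×400×768, 0.6×250×1344) + 1.0×400×240 = min(184.32, 201.6) + 96 = 280.32 kN. φR_n = 0.75 × 280.32 = 210.2 kN.
Governing: min(639.0, 289.4, 286.2, 210.2) = 210.2 kN → block shear.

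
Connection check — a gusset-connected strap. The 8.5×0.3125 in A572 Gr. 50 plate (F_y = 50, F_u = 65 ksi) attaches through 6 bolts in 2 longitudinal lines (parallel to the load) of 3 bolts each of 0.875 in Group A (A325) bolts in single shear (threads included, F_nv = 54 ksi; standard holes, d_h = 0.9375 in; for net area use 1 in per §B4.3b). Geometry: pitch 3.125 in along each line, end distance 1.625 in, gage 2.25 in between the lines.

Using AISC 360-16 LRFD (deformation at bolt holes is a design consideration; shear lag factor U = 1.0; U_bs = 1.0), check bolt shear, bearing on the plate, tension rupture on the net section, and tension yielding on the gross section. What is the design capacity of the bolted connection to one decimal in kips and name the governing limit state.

Bolt shear: A_b = π(0.875)²/4 = 0.60132 in². φR_n = 0.75 × 54 × 0.60132 × 6 × 1 = 146.1 kips.
Bearing (0.3125 in plate, F_u = 65 ksi): end bolts L_c = 1.625 − 0.9375/2 = 1.15625, R_n = min(1.2×1.15625×0.3125×65, 2.4×0.875×0.3125×65) = 28.184 kips/bolt; interior L_c = 3.125 − 0.9375 = 2.1875, R_n = 42.656 kips/bolt. φR_n = 0.75 × (2×28.184 + 4×42.656) = 170.2 kips.
Tension rupture (net): A_n = (8.5 − 2×1)×0.3125 = 2.0313 in² (U = 1.0, A_e = A_n). φR_n = 0.75 × 65 × 2.0313 = 99.0 kips.
Tension yield (gross): A_g = 8.5×0.3125 = 2.6563 in². φR_n = 0.90 × 50 × 2.6563 = 119.5 kips.
Governing: min(146.1, 170.2, 99.0, 119.5) = 99.0 kips → net-section rupture.

99.0 kips (net-section rupture governs)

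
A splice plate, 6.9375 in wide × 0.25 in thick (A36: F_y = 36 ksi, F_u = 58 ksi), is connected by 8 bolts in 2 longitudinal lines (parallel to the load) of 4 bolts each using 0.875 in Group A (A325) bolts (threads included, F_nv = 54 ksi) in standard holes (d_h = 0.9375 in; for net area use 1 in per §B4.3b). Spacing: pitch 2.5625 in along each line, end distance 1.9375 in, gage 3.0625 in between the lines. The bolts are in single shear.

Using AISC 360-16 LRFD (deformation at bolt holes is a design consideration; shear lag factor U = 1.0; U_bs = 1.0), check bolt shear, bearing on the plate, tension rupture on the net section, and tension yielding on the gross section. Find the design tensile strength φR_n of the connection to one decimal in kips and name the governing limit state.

53.7 kips (net-section rupture governs)

Bolt shear: A_b = π(0.875)²/4 = 0.60132 in². φR_n = 0.75 × 54 × 0.60132 × 8 × 1 = 194.8 kips.
Bearing (0.25 in plate, F_u = 58 ksi): end bolts L_c = 1.9375 − 0.9375/2 = 1.46875, R_n = min(1.2×1.46875×0.25×58, 2.4×0.875×0.25×58) = 25.556 kips/bolt; interior L_c = 2.5625 − 0.9375 = 1.625, R_n = 28.275 kips/bolt. φR_n = 0.75 × (2×25.556 + 6×28.275) = 165.6 kips.
Tension rupture (net): A_n = (6.9375 − 2×1)×0.25 = 1.2344 in² (U = 1.0, A_e = A_n). φR_n = 0.75 × 58 × 1.2344 = 53.7 kips.
Tension yield (gross): A_g = 6.9375×0.25 = 1.7344 in². φR_n = 0.90 × 36 × 1.7344 = 56.2 kips.
Governing: min(194.8, 165.6, 53.7, 56.2) = 53.7 kips → net-section rupture.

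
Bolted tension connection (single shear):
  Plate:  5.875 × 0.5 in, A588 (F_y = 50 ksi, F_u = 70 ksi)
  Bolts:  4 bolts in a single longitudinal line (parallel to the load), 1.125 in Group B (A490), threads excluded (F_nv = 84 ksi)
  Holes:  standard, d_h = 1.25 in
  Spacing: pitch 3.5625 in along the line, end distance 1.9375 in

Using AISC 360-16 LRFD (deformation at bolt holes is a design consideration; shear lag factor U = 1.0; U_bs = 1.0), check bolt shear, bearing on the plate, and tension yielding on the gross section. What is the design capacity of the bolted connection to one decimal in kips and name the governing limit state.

132.2 kips (gross-section yield governs)

Bolt shear: A_b = π(1.125)²/4 = 0.99402 in². φR_n = 0.75 × 84 × 0.99402 × 4 × 1 = 250.5 kips.
Bearing (0.5 in plate, F_u = 70 ksi): end bolts L_c = 1.9375 − 1.25/2 = 1.3125, R_n = min(1.2×1.3125×0.5×70, 2.4×1.125×0.5×70) = 55.125 kips/bolt; interior L_c = 3.5625 − 1.25 = 2.3125, R_n = 94.5 kips/bolt. φR_n = 0.75 × (1×55.125 + 3×94.5) = 254.0 kips.
Tension yield (gross): A_g = 5.875×0.5 = 2.9375 in². φR_n = 0.90 × 50 × 2.9375 = 132.2 kips.
Governing: min(250.5, 254.0, 132.2) = 132.2 kips → gross-section yield.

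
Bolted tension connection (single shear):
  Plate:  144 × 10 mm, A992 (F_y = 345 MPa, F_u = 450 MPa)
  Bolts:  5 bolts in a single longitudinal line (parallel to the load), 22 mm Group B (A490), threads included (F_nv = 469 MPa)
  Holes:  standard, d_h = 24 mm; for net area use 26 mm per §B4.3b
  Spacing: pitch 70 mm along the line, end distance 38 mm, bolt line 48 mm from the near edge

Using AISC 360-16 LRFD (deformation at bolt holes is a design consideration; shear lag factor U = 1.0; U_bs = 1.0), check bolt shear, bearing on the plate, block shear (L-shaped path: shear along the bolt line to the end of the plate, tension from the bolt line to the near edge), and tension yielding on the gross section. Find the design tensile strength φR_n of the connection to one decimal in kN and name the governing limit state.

447.1 kN (gross-section yield governs)

Bolt shear: A_b = π(22)²/4 = 380.13 mm². φR_n = 0.75 × 469 × 380.13 × 5 × 1 = 668.6 kN.
Bearing (10 mm plate, F_u = 450 MPa): end bolts L_c = 38 − 24/2 = 26, R_n = min(1.2×26×10×450, 2.4×22×10×450) = 140.4 kN/bolt; interior L_c = 70 − 24 = 46, R_n = 237.6 kN/bolt. φR_n = 0.75 × (1×140.4 + 4×237.6) = 818.1 kN.
Block shear: shear path 1×[38+4×70] = 1×318 mm, A_gv = 3180, A_nv = 1×(318 − 4.5×26)×10 = 2010 mm²; tension to near edge: (48 − 0.5×26)×10 = 350 mm². R_n = min(0.6×450×2010, 0.6×345×3180) + 1.0×450×350 = min(542.7, 658.26) + 157.5 = 700.2 kN. φR_n = 0.75 × 700.2 = 525.2 kN.
Tension yield (gross): A_g = 144×10 = 1440 mm². φR_n = 0.90 × 345 × 1440 = 447.1 kN.
Governing: min(668.6, 818.1, 525.2, 447.1) = 447.1 kN → gross-section yield.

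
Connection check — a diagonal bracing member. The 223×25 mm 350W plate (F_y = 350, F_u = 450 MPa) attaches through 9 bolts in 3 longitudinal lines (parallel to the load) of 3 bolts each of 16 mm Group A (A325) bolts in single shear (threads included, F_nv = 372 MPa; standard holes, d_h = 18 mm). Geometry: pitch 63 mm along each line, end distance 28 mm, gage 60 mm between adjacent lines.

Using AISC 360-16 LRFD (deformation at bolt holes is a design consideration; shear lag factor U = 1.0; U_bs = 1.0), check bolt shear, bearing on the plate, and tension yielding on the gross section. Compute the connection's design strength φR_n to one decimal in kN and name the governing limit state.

504.9 kN (bolt shear governs)

Bolt shear: A_b = π(16)²/4 = 201.06 mm². φR_n = 0.75 × 372 × 201.06 × 9 × 1 = 504.9 kN.
Bearing (25 mm plate, F_u = 450 MPa): end bolts L_c = 28 − 18/2 = 19, R_n = min(1.2×19×25×450, 2.4×16×25×450) = 256.5 kN/bolt; interior L_c = 63 − 18 = 45, R_n = 432 kN/bolt. φR_n = 0.75 × (3×256.5 + 6×432) = 2521.1 kN.
Tension yield (gross): A_g = 223×25 = 5575 mm². φR_n = 0.90 × 350 × 5575 = 1756.1 kN.
Governing: min(504.9, 2521.1, 1756.1) = 504.9 kN → bolt shear.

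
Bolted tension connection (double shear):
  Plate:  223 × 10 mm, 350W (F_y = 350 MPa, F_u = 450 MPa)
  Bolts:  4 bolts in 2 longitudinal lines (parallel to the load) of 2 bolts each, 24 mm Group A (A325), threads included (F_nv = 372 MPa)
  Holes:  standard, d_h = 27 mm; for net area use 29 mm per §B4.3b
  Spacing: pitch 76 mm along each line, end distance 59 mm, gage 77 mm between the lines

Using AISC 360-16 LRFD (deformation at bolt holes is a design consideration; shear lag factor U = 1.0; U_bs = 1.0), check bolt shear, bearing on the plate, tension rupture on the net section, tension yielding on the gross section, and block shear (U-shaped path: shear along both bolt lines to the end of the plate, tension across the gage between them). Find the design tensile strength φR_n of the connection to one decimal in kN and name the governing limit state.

Bolt shear: A_b = π(24)²/4 = 452.39 mm². φR_n = 0.75 × 372 × 452.39 × 4 × 2 = 1009.7 kN.
Bearing (10 mm plate, F_u = 450 MPa): end bolts L_c = 59 − 27/2 = 45.5, R_n = min(1.2×45.5×10×450, 2.4×24×10×450) = 245.7 kN/bolt; interior L_c = 76 − 27 = 49, R_n = 259.2 kN/bolt. φR_n = 0.75 × (2×245.7 + 2×259.2) = 757.4 kN.
Tension rupture (net): A_n = (223 − 2×29)×10 = 1650 mm² (U = 1.0, A_e = A_n). φR_n = 0.75 × 450 × 1650 = 556.9 kN.
Tension yield (gross): A_g = 223×10 = 2230 mm². φR_n = 0.90 × 350 × 2230 = 702.5 kN.
Block shear: shear path 2×[59+1×76] = 2×135 mm, A_gv = 2700, A_nv = 2×(135 − 1.5×29)×10 = 1830 mm²; tension across gage: (77 − 1×29)×10 = 480 mm². R_n = min(0.6×450×1830, 0.6×350×2700) + 1.0×450×480 = min(494.1, 567) + 216 = 710.1 kN. φR_n = 0.75 × 710.1 = 532.6 kN.
Governing: min(1009.7, 757.4, 556.9, 702.5, 532.6) = 532.6 kN → block shear.

532.6 kN (block shear governs)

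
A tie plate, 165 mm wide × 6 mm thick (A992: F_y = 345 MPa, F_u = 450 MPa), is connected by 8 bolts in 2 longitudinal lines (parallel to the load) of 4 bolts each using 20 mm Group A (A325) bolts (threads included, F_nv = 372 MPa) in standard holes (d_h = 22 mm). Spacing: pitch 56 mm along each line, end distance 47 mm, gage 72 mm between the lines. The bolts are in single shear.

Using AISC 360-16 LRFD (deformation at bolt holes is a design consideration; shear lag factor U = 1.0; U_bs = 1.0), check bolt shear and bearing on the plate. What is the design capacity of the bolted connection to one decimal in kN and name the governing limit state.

Bolt shear: A_b = π(20)²/4 = 314.16 mm². φR_n = 0.75 × 372 × 314.16 × 8 × 1 = 701.2 kN.
Bearing (6 mm plate, F_u = 450 MPa): end bolts L_c = 47 − 22/2 = 36, R_n = min(1.2×36×6×450, 2.4×20×6×450) = 116.64 kN/bolt; interior L_c = 56 − 22 = 34, R_n = 110.16 kN/bolt. φR_n = 0.75 × (2×116.64 + 6×110.16) = 670.7 kN.
Governing: min(701.2, 670.7) = 670.7 kN → bearing.

670.7 kN (bearing governs)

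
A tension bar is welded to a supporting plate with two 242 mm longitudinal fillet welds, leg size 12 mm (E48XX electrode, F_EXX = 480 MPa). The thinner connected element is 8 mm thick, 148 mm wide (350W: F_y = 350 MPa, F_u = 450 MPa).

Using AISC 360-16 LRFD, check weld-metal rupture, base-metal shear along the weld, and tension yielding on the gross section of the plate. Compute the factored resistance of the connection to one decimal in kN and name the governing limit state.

Weld metal: throat = 0.707×12 = 8.484 mm, L = 2×242 = 484 mm. φR_n = 0.75 × 0.6 × 480 × 8.484 × 484 = 887.0 kN.
Base metal shear (8 mm plate): yield φR_n = 1.0×0.6×350×8×484 = 813.1 kN; rupture φR_n = 0.75×0.6×450×8×484 = 784.1 kN; take 784.1 kN (rupture).
Tension yield (gross): A_g = 148×8 = 1184 mm². φR_n = 0.90 × 350 × 1184 = 373.0 kN.
Governing: min(887.0, 784.1, 373.0) = 373.0 kN → gross-section yield.

373.0 kN (gross-section yield governs)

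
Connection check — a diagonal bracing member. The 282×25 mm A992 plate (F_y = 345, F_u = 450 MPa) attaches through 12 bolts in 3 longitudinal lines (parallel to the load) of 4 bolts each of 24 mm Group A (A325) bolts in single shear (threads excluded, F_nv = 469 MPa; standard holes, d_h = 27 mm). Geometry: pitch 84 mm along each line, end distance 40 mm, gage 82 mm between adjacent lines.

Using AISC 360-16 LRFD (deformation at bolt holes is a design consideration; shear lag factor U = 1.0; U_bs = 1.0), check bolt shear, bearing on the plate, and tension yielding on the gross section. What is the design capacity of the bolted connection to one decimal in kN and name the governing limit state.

1909.5 kN (bolt shear governs)

Bolt shear: A_b = π(24)²/4 = 452.39 mm². φR_n = 0.75 × 469 × 452.39 × 12 × 1 = 1909.5 kN.
Bearing (25 mm plate, F_u = 450 MPa): end bolts L_c = 40 − 27/2 = 26.5, R_n = min(1.2×26.5×25×450, 2.4×24×25×450) = 357.75 kN/bolt; interior L_c = 84 − 27 = 57, R_n = 648 kN/bolt. φR_n = 0.75 × (3×357.75 + 9×648) = 5178.9 kN.
Tension yield (gross): A_g = 282×25 = 7050 mm². φR_n = 0.90 × 345 × 7050 = 2189.0 kN.
Governing: min(1909.5, 5178.9, 2189.0) = 1909.5 kN → bolt shear.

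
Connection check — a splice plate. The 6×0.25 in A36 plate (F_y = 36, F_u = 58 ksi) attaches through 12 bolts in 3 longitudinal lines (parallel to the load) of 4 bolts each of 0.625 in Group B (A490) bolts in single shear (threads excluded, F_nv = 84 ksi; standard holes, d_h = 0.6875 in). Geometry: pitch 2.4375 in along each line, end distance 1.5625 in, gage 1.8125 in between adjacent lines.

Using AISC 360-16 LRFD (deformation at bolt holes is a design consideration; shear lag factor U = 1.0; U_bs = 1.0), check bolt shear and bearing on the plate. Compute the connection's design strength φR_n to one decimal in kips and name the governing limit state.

Bolt shear: A_b = π(0.625)²/4 = 0.3068 in². φR_n = 0.75 × 84 × 0.3068 × 12 × 1 = 231.9 kips.
Bearing (0.25 in plate, F_u = 58 ksi): end bolts L_c = 1.5625 − 0.6875/2 = 1.21875, R_n = min(1.2×1.21875×0.25×58, 2.4×0.625×0.25×58) = 21.206 kips/bolt; interior L_c = 2.4375 − 0.6875 = 1.75, R_n = 21.75 kips/bolt. φR_n = 0.75 × (3×21.206 + 9×21.75) = 194.5 kips.
Governing: min(231.9, 194.5) = 194.5 kips → bearing.

194.5 kips (bearing governs)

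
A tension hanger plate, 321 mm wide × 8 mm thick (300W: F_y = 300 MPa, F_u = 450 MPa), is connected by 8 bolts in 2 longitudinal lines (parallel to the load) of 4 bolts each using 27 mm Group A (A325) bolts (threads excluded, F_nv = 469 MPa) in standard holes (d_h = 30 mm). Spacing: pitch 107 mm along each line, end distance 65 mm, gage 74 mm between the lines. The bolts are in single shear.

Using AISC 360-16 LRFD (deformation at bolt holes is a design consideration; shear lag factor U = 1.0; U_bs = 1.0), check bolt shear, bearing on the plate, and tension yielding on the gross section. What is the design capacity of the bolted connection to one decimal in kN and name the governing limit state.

Bolt shear: A_b = π(27)²/4 = 572.56 mm². φR_n = 0.75 × 469 × 572.56 × 8 × 1 = 1611.2 kN.
Bearing (8 mm plate, F_u = 450 MPa): end bolts L_c = 65 − 30/2 = 50, R_n = min(1.2×50×8×450, 2.4×27×8×450) = 216 kN/bolt; interior L_c = 107 − 30 = 77, R_n = 233.28 kN/bolt. φR_n = 0.75 × (2×216 + 6×233.28) = 1373.8 kN.
Tension yield (gross): A_g = 321×8 = 2568 mm². φR_n = 0.90 × 300 × 2568 = 693.4 kN.
Governing: min(1611.2, 1373.8, 693.4) = 693.4 kN → gross-section yield.

693.4 kN (gross-section yield governs)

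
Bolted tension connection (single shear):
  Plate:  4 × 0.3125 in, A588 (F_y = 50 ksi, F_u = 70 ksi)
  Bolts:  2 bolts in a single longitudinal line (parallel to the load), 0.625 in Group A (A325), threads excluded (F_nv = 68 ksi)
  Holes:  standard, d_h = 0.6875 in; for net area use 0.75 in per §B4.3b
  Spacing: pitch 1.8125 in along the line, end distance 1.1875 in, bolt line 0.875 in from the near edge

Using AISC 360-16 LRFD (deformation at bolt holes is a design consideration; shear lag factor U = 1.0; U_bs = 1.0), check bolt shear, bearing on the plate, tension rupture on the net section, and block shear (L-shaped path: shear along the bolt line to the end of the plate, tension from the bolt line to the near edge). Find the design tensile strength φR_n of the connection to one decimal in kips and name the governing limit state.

Bolt shear: A_b = π(0.625)²/4 = 0.3068 in². φR_n = 0.75 × 68 × 0.3068 × 2 × 1 = 31.3 kips.
Bearing (0.3125 in plate, F_u = 70 ksi): end bolts L_c = 1.1875 − 0.6875/2 = 0.84375, R_n = min(1.2×0.84375×0.3125×70, 2.4×0.625×0.3125×70) = 22.148 kips/bolt; interior L_c = 1.8125 − 0.6875 = 1.125, R_n = 29.531 kips/bolt. φR_n = 0.75 × (1×22.148 + 1×29.531) = 38.8 kips.
Tension rupture (net): A_n = (4 − 1×0.75)×0.3125 = 1.0156 in² (U = 1.0, A_e = A_n). φR_n = 0.75 × 70 × 1.0156 = 53.3 kips.
Block shear: shear path 1×[1.1875+1×1.8125] = 1×3 in, A_gv = 0.9375, A_nv = 1×(3 − 1.5×0.75)×0.3125 = 0.58594 in²; tension to near edge: (0.875 − 0.5×0.75)×0.3125 = 0.15625 in². R_n = min(0.6×70×0.58594, 0.6×50×0.9375) + 1.0×70×0.15625 = min(24.609, 28.125) + 10.938 = 35.547 kips. φR_n = 0.75 × 35.547 = 26.7 kips.
Governing: min(31.3, 38.8, 53.3, 26.7) = 26.7 kips → block shear.

26.7 kips (block shear governs)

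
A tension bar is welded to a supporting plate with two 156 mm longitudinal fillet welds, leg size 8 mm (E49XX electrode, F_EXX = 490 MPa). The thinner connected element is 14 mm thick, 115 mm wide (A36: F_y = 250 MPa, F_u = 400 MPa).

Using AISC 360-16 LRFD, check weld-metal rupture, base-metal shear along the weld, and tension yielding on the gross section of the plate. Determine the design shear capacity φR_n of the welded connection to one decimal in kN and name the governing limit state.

Weld metal: throat = 0.707×8 = 5.656 mm, L = 2×156 = 312 mm. φR_n = 0.75 × 0.6 × 490 × 5.656 × 312 = 389.1 kN.
Base metal shear (14 mm plate): yield φR_n = 1.0×0.6×250×14×312 = 655.2 kN; rupture φR_n = 0.75×0.6×400×14×312 = 786.2 kN; take 655.2 kN (yield).
Tension yield (gross): A_g = 115×14 = 1610 mm². φR_n = 0.90 × 250 × 1610 = 362.3 kN.
Governing: min(389.1, 655.2, 362.3) = 362.3 kN → gross-section yield.

362.3 kN (gross-section yield governs)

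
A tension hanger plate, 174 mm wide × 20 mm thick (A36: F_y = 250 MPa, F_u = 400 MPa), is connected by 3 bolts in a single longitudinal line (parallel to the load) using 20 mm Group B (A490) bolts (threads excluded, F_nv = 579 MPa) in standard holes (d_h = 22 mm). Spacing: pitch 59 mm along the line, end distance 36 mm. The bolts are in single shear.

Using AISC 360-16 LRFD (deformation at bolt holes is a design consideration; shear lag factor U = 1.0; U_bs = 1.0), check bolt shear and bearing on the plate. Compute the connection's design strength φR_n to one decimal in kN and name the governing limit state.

409.3 kN (bolt shear governs)

Bolt shear: A_b = π(20)²/4 = 314.16 mm². φR_n = 0.75 × 579 × 314.16 × 3 × 1 = 409.3 kN.
Bearing (20 mm plate, F_u = 400 MPa): end bolts L_c = 36 − 22/2 = 25, R_n = min(1.2×25×20×400, 2.4×20×20×400) = 240 kN/bolt; interior L_c = 59 − 22 = 37, R_n = 355.2 kN/bolt. φR_n = 0.75 × (1×240 + 2×355.2) = 712.8 kN.
Governing: min(409.3, 712.8) = 409.3 kN → bolt shear.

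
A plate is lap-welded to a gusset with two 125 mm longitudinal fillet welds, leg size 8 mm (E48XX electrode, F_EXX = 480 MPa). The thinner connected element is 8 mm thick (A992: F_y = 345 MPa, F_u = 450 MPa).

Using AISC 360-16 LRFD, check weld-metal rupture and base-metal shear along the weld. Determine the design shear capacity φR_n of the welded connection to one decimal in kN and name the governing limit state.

Weld metal: throat = 0.707×8 = 5.656 mm, L = 2×125 = 250 mm. φR_n = 0.75 × 0.6 × 480 × 5.656 × 250 = 305.4 kN.
Base metal shear (8 mm plate): yield φR_n = 1.0×0.6×345×8×250 = 414.0 kN; rupture φR_n = 0.75×0.6×450×8×250 = 405.0 kN; take 405.0 kN (rupture).
Governing: min(305.4, 405.0) = 305.4 kN → weld metal.

305.4 kN (weld metal governs)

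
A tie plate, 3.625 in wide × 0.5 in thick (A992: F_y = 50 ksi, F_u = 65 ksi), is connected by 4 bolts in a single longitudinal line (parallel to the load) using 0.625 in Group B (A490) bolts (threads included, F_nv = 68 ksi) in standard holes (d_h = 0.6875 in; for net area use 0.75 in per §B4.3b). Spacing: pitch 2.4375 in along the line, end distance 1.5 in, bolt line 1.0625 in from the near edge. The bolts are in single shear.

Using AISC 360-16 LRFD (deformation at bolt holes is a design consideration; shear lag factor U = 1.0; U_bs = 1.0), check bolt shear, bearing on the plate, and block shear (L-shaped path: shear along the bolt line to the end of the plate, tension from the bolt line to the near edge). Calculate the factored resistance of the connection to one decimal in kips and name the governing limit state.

Bolt shear: A_b = π(0.625)²/4 = 0.3068 in². φR_n = 0.75 × 68 × 0.3068 × 4 × 1 = 62.6 kips.
Bearing (0.5 in plate, F_u = 65 ksi): end bolts L_c = 1.5 − 0.6875/2 = 1.15625, R_n = min(1.2×1.15625×0.5×65, 2.4×0.625×0.5×65) = 45.094 kips/bolt; interior L_c = 2.4375 − 0.6875 = 1.75, R_n = 48.75 kips/bolt. φR_n = 0.75 × (1×45.094 + 3×48.75) = 143.5 kips.
Block shear: shear path 1×[1.5+3×2.4375] = 1×8.8125 in, A_gv = 4.4063, A_nv = 1×(8.8125 − 3.5×0.75)×0.5 = 3.0938 in²; tension to near edge: (1.0625 − 0.5×0.75)×0.5 = 0.34375 in². R_n = min(0.6×65×3.0938, 0.6×50×4.4063) + 1.0×65×0.34375 = min(120.66, 132.19) + 22.344 = 143 kips. φR_n = 0.75 × 143 = 107.3 kips.
Governing: min(62.6, 143.5, 107.3) = 62.6 kips → bolt shear.

62.6 kips (bolt shear governs)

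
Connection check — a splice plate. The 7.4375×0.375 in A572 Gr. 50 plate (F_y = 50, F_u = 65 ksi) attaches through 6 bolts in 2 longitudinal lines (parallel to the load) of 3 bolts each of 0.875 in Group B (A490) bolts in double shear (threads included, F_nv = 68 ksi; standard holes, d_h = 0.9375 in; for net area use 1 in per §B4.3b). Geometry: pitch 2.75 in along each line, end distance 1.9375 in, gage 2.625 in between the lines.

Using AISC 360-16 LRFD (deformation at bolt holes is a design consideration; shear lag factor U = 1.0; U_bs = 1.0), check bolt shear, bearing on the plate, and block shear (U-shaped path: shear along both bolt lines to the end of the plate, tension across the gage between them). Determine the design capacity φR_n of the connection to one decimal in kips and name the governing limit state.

138.0 kips (block shear governs)

Bolt shear: A_b = π(0.875)²/4 = 0.60132 in². φR_n = 0.75 × 68 × 0.60132 × 6 × 2 = 368.0 kips.
Bearing (0.375 in plate, F_u = 65 ksi): end bolts L_c = 1.9375 − 0.9375/2 = 1.46875, R_n = min(1.2×1.46875×0.375×65, 2.4×0.875×0.375×65) = 42.961 kips/bolt; interior L_c = 2.75 − 0.9375 = 1.8125, R_n = 51.188 kips/bolt. φR_n = 0.75 × (2×42.961 + 4×51.188) = 218.0 kips.
Block shear: shear path 2×[1.9375+2×2.75] = 2×7.4375 in, A_gv = 5.5781, A_nv = 2×(7.4375 − 2.5×1)×0.375 = 3.7031 in²; tension across gage: (2.625 − 1×1)×0.375 = 0.60938 in². R_n = min(0.6×65×3.7031, 0.6×50×5.5781) + 1.0×65×0.60938 = min(144.42, 167.34) + 39.61 = 184.03 kips. φR_n = 0.75 × 184.03 = 138.0 kips.
Governing: min(368.0, 218.0, 138.0) = 138.0 kips → block shear.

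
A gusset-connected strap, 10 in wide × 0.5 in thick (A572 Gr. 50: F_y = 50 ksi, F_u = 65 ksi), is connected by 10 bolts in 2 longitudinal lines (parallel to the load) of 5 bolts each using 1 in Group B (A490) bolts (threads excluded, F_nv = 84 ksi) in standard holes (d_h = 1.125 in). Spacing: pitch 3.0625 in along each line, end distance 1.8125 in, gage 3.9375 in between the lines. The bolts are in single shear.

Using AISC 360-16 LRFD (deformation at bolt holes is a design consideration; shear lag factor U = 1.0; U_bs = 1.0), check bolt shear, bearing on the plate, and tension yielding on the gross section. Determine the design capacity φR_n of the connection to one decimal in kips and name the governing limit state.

225.0 kips (gross-section yield governs)

Bolt shear: A_b = π(1)²/4 = 0.7854 in². φR_n = 0.75 × 84 × 0.7854 × 10 × 1 = 494.8 kips.
Bearing (0.5 in plate, F_u = 65 ksi): end bolts L_c = 1.8125 − 1.125/2 = 1.25, R_n = min(1.2×1.25×0.5×65, 2.4×1×0.5×65) = 48.75 kips/bolt; interior L_c = 3.0625 − 1.125 = 1.9375, R_n = 75.563 kips/bolt. φR_n = 0.75 × (2×48.75 + 8×75.563) = 526.5 kips.
Tension yield (gross): A_g = 10×0.5 = 5 in². φR_n = 0.90 × 50 × 5 = 225.0 kips.
Governing: min(494.8, 526.5, 225.0) = 225.0 kips → gross-section yield.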